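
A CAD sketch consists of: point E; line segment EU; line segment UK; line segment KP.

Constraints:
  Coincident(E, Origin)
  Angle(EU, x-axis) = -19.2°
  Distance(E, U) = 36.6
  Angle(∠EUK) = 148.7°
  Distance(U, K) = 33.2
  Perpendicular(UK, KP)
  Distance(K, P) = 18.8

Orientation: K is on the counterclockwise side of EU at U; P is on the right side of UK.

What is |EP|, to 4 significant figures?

74.74

∠EUK = 148.7°, so UK runs at -19.2° + (180° − 148.7°) = 12.10° from the x-axis; with |UK| = 33.2, K = U + 33.2·(cos 12.10°, sin 12.10°) = (67.03, -5.077). The perpendicularity gives KP at right angles to UK; with |KP| = 18.8 on the right of UK, P = K + 18.8·(0.2096, -0.9778) = (70.97, -23.46). Then |EP| = |P − E| = 74.74.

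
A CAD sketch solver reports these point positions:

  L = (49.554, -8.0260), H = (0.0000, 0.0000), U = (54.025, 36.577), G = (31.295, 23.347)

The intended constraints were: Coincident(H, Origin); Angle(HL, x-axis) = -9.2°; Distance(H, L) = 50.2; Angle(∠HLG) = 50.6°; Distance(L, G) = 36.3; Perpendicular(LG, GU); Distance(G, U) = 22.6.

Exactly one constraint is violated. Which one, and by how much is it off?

Distance(G, U) = 22.6 — off by 3.70.

H = (0.00, 0.00) ✓; HL at -9.200° ✓; |HL| = 50.20 ✓; ∠HLG = 50.60° ✓; |LG| = 36.30 ✓; ∠(LG, GU) = 90.00° ✓; |GU| = 26.30 ✗.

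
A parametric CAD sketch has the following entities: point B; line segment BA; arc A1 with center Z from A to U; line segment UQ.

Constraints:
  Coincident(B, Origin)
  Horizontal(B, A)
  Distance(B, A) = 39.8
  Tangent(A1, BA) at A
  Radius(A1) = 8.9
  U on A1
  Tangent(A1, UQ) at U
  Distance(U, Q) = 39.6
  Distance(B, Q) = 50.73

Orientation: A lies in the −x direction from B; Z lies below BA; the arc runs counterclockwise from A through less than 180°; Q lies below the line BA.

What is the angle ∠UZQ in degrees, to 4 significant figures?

77.33°

Checks: |ZU| = 8.900 ✓; ∠(ZU, UQ) = 90.00° ✓; |UQ| = 39.60 ✓; |BQ| = 50.73 ✓.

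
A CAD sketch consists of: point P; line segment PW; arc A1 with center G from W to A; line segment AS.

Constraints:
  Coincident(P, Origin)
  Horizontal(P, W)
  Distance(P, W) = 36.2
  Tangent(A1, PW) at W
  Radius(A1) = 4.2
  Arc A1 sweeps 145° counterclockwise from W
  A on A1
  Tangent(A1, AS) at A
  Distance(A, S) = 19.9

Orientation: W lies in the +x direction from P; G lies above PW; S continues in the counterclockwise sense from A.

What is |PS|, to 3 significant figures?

29.3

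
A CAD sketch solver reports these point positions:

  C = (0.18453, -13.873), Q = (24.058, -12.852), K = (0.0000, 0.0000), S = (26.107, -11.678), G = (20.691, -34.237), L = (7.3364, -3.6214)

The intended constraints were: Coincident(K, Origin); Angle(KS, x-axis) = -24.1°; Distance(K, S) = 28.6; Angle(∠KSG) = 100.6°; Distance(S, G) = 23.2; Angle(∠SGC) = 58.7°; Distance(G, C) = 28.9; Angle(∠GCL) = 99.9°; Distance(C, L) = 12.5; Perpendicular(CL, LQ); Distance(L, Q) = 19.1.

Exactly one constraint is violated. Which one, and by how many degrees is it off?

Perpendicular(CL, LQ) — off by 6.00°.

K = (0.00, 0.00) ✓; KS at -24.10° ✓; |KS| = 28.60 ✓; ∠KSG = 100.6° ✓; |SG| = 23.20 ✓; ∠SGC = 58.70° ✓; |GC| = 28.90 ✓; ∠GCL = 99.90° ✓; |CL| = 12.50 ✓; ∠(CL, LQ) = 84.00° ✗; |LQ| = 19.10 ✓.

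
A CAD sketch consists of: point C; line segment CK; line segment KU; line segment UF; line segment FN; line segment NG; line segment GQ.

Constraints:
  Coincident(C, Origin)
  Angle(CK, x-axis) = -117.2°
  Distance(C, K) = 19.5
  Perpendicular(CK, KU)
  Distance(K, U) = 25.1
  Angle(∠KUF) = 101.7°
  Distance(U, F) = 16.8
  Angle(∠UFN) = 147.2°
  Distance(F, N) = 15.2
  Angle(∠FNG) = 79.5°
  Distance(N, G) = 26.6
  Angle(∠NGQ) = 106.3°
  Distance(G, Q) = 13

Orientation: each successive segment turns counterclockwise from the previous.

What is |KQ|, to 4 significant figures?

5.637

C is at the origin; CK runs at -117.2° with length 19.5, so K = (-8.913, -17.34). CK is perpendicular to KU, so KU runs at -27.20°; with |KU| = 25.1, U = (13.41, -28.82). ∠KUF = 101.7° gives UF at 51.10° from the x-axis; with |UF| = 16.8, F = (23.96, -15.74). ∠UFN = 147.2° gives FN at 83.90° from the x-axis; with |FN| = 15.2, N = (25.58, -0.6284). ∠FNG = 79.5° gives NG at -175.6° from the x-axis; with |NG| = 26.6, G = (-0.9457, -2.669). ∠NGQ = 106.3° gives GQ at -101.9° from the x-axis; with |GQ| = 13.0, Q = (-3.626, -15.39). Then |KQ| = |Q − K| = 5.637.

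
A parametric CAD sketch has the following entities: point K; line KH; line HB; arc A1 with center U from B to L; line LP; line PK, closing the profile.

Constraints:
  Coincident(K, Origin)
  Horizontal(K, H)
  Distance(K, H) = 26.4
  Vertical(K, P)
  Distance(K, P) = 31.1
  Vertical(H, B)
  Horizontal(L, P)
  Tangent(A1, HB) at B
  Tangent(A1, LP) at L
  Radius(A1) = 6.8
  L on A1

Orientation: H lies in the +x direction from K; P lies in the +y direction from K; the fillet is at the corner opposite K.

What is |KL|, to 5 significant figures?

36.761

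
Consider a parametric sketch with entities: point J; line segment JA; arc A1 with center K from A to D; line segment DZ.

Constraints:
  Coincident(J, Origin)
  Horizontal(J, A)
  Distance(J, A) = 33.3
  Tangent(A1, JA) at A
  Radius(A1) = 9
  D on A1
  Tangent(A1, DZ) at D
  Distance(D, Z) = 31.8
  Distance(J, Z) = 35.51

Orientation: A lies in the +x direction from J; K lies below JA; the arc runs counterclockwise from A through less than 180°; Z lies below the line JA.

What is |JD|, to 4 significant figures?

25.71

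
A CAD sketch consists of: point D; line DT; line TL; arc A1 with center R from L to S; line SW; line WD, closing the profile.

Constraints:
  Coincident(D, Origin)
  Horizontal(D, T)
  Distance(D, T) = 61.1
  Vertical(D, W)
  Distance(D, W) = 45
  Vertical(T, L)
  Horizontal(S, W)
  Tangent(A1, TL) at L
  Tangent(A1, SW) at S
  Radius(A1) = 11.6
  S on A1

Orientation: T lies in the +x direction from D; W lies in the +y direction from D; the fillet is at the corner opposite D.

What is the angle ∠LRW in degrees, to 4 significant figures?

166.8°

D is at the origin; D and T share the same y with |DT| = 61.1 and T on the +x side, so T = (61.10, 0.000). D and W share the same x with |DW| = 45.0 and W on the +y side, so W = (0.000, 45.00). The virtual corner opposite D is at (61.10, 45.00). A1 meets TL tangentially, so RL is at right angles to TL and since A1 is tangent to SW there, RS ⟂ SW, with radius 11.6, so the center R sits 11.6 in from both sides at R = (49.50, 33.40). That places the tangent points at L = (61.10, 33.40) on TL and S = (49.50, 45.00) on SW. Then cos ∠LRW = RL·RW / (|RL||RW|), giving 166.8°.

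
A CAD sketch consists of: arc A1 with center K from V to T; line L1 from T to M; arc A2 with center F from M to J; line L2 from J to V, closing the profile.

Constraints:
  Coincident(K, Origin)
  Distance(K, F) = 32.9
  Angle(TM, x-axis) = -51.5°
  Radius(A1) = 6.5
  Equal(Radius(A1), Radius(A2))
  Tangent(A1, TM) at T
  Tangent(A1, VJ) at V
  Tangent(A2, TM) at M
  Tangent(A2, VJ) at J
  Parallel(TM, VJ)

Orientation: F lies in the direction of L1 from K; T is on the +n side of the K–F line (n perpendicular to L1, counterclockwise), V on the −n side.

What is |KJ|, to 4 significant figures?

33.54

The slot axis is L1's direction at -51.5°, so u = (cos -51.5°, sin -51.5°) = (0.6225, -0.7826) and n = (−sin -51.5°, cos -51.5°) = (0.7826, 0.6225). K is at the origin and F lies 32.9 along u from K, so F = 32.9·u = (20.48, -25.75). Tangency of A1 to both parallel lines with radius 6.5 puts T and V at K ± 6.5·n: T = (5.087, 4.046), V = (-5.087, -4.046). Equal radii place M and J the same way about F: M = F + 6.5·n = (25.57, -21.70), J = F − 6.5·n = (15.39, -29.79). Then |KJ| = |J − K| = 33.54.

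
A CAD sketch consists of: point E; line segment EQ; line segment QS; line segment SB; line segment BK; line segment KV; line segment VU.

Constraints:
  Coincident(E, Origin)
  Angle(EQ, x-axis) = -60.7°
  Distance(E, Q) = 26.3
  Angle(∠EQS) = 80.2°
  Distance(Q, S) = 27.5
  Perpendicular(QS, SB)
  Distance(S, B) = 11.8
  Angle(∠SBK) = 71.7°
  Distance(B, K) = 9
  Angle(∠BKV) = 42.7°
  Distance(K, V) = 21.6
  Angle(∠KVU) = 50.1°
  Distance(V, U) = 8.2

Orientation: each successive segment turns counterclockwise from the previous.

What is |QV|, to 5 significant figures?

38.626

∠SBK = 71.7° gives BK at -122.60° from the x-axis; with |BK| = 9.0, K = (21.921, -4.0166). ∠BKV = 42.7° gives KV at 14.700° from the x-axis; with |KV| = 21.6, V = (42.814, 1.4646). Then |QV| = |V − Q| = 38.626.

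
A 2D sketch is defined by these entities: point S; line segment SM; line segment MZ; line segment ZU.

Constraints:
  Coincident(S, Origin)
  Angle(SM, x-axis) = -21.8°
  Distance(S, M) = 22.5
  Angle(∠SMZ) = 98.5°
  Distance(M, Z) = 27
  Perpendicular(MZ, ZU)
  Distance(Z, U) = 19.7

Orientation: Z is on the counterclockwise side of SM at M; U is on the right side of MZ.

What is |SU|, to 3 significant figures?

51.8

S is at the origin; SM runs at -21.8° with length 22.5, so M = 22.5·(cos -21.8°, sin -21.8°) = (20.9, -8.36). ∠SMZ = 98.5°, so MZ runs at -21.8° + (180° − 98.5°) = 59.7° from the x-axis; with |MZ| = 27.0, Z = M + 27.0·(cos 59.7°, sin 59.7°) = (34.5, 15.0). MZ ⟂ ZU; with |ZU| = 19.7 on the right of MZ, U = Z + 19.7·(0.863, -0.505) = (51.5, 5.02). Then |SU| = |U − S| = 51.8.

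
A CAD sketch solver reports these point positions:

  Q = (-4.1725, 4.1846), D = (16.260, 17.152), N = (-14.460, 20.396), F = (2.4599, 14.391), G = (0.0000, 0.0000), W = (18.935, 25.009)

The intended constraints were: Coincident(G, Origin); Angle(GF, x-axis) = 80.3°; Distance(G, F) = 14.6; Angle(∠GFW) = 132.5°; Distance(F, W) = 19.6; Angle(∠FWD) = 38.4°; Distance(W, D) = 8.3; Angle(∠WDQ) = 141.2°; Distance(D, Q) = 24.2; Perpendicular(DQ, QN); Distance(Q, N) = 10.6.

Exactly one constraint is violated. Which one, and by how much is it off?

Distance(Q, N) = 10.6 — off by 8.60.

G = (0.00, 0.00) ✓; GF at 80.30° ✓; |GF| = 14.60 ✓; ∠GFW = 132.5° ✓; |FW| = 19.60 ✓; ∠FWD = 38.40° ✓; |WD| = 8.300 ✓; ∠WDQ = 141.2° ✓; |DQ| = 24.20 ✓; ∠(DQ, QN) = 90.00° ✓; |QN| = 19.20 ✗.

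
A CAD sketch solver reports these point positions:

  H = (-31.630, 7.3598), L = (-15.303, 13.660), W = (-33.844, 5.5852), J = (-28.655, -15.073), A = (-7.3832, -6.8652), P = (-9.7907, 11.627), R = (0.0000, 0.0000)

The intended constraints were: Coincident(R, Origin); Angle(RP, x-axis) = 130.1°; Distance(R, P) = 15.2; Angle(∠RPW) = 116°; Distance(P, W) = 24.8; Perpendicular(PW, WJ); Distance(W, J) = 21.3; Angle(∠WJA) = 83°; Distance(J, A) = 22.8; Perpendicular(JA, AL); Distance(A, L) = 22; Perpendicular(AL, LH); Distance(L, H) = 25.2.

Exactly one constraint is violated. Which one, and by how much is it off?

Distance(L, H) = 25.2 — off by 7.70.

R = (0.00, 0.00) ✓; RP at 130.1° ✓; |RP| = 15.20 ✓; ∠RPW = 116.0° ✓; |PW| = 24.80 ✓; ∠(PW, WJ) = 90.00° ✓; |WJ| = 21.30 ✓; ∠WJA = 83.00° ✓; |JA| = 22.80 ✓; ∠(JA, AL) = 90.00° ✓; |AL| = 22.00 ✓; ∠(AL, LH) = 90.00° ✓; |LH| = 17.50 ✗.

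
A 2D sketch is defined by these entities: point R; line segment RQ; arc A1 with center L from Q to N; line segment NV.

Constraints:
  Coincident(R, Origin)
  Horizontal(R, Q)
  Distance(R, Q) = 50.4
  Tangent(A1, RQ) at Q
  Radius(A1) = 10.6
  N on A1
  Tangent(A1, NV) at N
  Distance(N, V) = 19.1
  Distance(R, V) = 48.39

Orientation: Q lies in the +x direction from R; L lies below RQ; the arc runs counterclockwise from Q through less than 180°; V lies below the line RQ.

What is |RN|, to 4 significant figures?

41.05

Checks: |LN| = 10.60 ✓; ∠(LN, NV) = 90.00° ✓; |NV| = 19.10 ✓; |RV| = 48.39 ✓.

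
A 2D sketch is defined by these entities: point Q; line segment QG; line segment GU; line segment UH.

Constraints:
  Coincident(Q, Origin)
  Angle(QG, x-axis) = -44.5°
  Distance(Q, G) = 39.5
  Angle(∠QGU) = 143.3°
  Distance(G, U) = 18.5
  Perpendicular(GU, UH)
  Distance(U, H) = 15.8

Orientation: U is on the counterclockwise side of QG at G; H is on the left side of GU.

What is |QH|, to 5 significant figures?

50.774

∠QGU = 143.3°, so GU runs at -44.5° + (180° − 143.3°) = -7.8000° from the x-axis; with |GU| = 18.5, U = G + 18.5·(cos -7.8000°, sin -7.8000°) = (46.502, -30.197). The perpendicularity gives UH at right angles to GU; with |UH| = 15.8 on the left of GU, H = U + 15.8·(0.13572, 0.99075) = (48.647, -14.543). Then |QH| = |H − Q| = 50.774.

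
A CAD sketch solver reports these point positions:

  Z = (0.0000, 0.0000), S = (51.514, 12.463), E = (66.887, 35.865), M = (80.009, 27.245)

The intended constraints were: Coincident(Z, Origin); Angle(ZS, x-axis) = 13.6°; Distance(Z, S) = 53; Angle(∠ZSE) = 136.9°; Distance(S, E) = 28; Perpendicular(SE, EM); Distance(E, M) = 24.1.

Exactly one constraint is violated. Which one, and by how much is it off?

Distance(E, M) = 24.1 — off by 8.40.

Z = (0.00, 0.00) ✓; ZS at 13.60° ✓; |ZS| = 53.00 ✓; ∠ZSE = 136.9° ✓; |SE| = 28.00 ✓; ∠(SE, EM) = 90.00° ✓; |EM| = 15.70 ✗.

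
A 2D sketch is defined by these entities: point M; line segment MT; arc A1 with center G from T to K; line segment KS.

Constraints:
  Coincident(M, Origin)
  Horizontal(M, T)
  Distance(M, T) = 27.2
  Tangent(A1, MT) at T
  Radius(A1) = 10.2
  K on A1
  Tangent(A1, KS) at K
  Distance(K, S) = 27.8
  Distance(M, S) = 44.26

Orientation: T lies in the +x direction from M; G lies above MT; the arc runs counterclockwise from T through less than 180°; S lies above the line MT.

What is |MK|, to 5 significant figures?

39.079

M is at the origin; M and T share the same y with |MT| = 27.2 and T on the +x side, so T = (27.200, 0.0000). The tangent condition forces GT to be normal to MT, so G = T + (0, 10.2) = (27.200, 10.200). Since GK ⟂ KS (tangency), |GS| = √(10.2² + 27.8²) = 29.612 regardless of where K sits on A1. So S lies on both circle(M, 44.26) and circle(G, 29.612); the above-MT intersection is S = (20.741, 39.099). K is the foot of the tangent from S: K = (35.779, 15.717).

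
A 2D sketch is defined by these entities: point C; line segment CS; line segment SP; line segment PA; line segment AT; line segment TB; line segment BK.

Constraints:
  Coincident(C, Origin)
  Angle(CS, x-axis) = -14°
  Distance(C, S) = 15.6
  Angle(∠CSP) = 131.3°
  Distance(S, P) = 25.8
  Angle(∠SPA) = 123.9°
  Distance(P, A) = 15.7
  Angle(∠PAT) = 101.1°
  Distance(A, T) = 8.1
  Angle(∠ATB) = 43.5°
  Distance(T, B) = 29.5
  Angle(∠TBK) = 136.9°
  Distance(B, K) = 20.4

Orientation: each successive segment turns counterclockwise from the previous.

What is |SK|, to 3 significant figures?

50.7

C is at the origin; CS runs at -14.0° with length 15.6, so S = (15.1, -3.77). ∠CSP = 131.3° gives SP at 34.7° from the x-axis; with |SP| = 25.8, P = (36.3, 10.9). ∠SPA = 123.9° gives PA at 90.8° from the x-axis; with |PA| = 15.7, A = (36.1, 26.6). ∠PAT = 101.1° gives AT at 170° from the x-axis; with |AT| = 8.1, T = (28.2, 28.1). ∠ATB = 43.5° gives TB at -53.8° from the x-axis; with |TB| = 29.5, B = (45.6, 4.25). ∠TBK = 136.9° gives BK at -10.7° from the x-axis; with |BK| = 20.4, K = (65.6, 0.467). Then |SK| = |K − S| = 50.7.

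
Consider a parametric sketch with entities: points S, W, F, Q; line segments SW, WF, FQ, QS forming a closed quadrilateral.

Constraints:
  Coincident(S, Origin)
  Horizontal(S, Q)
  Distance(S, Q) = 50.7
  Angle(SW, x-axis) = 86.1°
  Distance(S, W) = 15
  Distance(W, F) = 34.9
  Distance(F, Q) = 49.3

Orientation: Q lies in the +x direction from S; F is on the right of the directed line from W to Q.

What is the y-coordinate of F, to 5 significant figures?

-19.648

S is at the origin; SQ is horizontal with |SQ| = 50.7 and Q in +x, so Q = (50.7, 0). SW runs at 86.1° with |SW| = 15.0, so W = (1.0202, 14.965). F is determined by |WF| = 34.9 and |FQ| = 49.3 together: it lies at the intersection of circle(W, 34.9) and circle(Q, 49.3). With |WQ| = 51.885, the foot of the radical line on WQ is 14.258 from W and the perpendicular offset is √(34.9² − 14.258²) = 31.855. Taking the right-of-WQ solution: F = (5.4845, -19.648).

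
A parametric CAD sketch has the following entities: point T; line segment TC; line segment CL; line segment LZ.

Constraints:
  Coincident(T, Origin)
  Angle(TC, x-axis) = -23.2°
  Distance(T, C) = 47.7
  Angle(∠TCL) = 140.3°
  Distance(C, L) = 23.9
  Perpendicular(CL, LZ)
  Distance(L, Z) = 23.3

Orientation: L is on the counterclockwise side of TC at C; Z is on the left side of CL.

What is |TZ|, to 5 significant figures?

61.023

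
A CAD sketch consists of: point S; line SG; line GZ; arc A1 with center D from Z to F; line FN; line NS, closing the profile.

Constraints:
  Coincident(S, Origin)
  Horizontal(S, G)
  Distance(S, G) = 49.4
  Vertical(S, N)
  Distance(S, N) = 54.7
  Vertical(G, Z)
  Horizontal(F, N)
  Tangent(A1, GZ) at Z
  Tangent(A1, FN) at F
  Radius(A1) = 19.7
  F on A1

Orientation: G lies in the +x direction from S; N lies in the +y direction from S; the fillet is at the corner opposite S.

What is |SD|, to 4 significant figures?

45.90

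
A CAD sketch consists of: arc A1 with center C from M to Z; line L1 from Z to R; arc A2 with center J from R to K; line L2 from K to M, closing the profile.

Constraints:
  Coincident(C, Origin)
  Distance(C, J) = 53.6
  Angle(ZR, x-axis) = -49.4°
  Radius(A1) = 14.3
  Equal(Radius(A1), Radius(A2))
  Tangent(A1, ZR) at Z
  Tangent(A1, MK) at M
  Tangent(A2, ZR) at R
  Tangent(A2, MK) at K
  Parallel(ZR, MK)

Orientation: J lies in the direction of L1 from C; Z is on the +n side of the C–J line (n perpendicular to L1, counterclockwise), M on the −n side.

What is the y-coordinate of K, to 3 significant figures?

-50.0

The slot axis is L1's direction at -49.4°, so u = (cos -49.4°, sin -49.4°) = (0.651, -0.759) and n = (−sin -49.4°, cos -49.4°) = (0.759, 0.651). C is at the origin and J lies 53.6 along u from C, so J = 53.6·u = (34.9, -40.7). Tangency of A1 to both parallel lines with radius 14.3 puts Z and M at C ± 14.3·n: Z = (10.9, 9.31), M = (-10.9, -9.31). Equal radii place R and K the same way about J: R = J + 14.3·n = (45.7, -31.4), K = J − 14.3·n = (24.0, -50.0). So K.y = -50.0.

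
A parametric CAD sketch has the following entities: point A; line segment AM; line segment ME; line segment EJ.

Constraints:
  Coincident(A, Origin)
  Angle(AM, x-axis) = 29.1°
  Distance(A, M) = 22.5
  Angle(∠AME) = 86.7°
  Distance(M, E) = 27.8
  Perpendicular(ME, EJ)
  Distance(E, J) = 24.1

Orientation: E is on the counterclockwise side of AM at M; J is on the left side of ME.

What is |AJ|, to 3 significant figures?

26.6

∠AME = 86.7°, so ME runs at 29.1° + (180° − 86.7°) = 122° from the x-axis; with |ME| = 27.8, E = M + 27.8·(cos 122°, sin 122°) = (4.76, 34.4). ME ⟂ EJ; with |EJ| = 24.1 on the left of ME, J = E + 24.1·(-0.844, -0.536) = (-15.6, 21.5). Then |AJ| = |J − A| = 26.6.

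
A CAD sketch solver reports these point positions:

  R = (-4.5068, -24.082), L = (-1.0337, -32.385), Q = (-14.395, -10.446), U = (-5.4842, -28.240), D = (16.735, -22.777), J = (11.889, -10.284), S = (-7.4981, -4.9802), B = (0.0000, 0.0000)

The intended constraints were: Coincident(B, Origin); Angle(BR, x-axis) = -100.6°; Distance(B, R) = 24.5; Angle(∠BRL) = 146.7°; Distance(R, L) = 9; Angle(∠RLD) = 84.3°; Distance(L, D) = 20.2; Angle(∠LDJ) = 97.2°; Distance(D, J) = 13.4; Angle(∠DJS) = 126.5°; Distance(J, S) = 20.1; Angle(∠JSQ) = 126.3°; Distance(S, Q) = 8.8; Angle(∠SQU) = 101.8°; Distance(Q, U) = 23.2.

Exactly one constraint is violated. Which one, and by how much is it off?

Distance(Q, U) = 23.2 — off by 3.30.

B = (0.00, 0.00) ✓; BR at -100.6° ✓; |BR| = 24.50 ✓; ∠BRL = 146.7° ✓; |RL| = 9.000 ✓; ∠RLD = 84.30° ✓; |LD| = 20.20 ✓; ∠LDJ = 97.20° ✓; |DJ| = 13.40 ✓; ∠DJS = 126.5° ✓; |JS| = 20.10 ✓; ∠JSQ = 126.3° ✓; |SQ| = 8.800 ✓; ∠SQU = 101.8° ✓; |QU| = 19.90 ✗.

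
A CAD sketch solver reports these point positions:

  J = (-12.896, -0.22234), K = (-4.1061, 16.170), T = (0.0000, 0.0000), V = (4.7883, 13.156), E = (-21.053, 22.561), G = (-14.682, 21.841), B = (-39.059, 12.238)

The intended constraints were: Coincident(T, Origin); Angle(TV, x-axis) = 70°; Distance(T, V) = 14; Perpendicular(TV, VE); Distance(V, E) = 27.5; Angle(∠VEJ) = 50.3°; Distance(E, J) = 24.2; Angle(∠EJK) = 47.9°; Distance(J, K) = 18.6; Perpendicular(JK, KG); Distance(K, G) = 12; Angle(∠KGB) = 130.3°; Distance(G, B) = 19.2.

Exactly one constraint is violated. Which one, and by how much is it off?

Distance(G, B) = 19.2 — off by 7.00.

T = (0.00, 0.00) ✓; TV at 70.00° ✓; |TV| = 14.00 ✓; ∠(TV, VE) = 90.00° ✓; |VE| = 27.50 ✓; ∠VEJ = 50.30° ✓; |EJ| = 24.20 ✓; ∠EJK = 47.90° ✓; |JK| = 18.60 ✓; ∠(JK, KG) = 90.00° ✓; |KG| = 12.00 ✓; ∠KGB = 130.3° ✓; |GB| = 26.20 ✗.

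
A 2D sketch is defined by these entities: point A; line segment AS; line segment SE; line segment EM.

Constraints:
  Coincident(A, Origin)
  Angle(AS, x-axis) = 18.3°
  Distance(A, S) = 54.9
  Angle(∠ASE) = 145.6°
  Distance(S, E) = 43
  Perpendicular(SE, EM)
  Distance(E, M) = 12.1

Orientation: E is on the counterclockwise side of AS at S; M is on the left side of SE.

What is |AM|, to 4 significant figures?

90.30

A is at the origin; AS runs at 18.3° with length 54.9, so S = 54.9·(cos 18.3°, sin 18.3°) = (52.12, 17.24). ∠ASE = 145.6°, so SE runs at 18.3° + (180° − 145.6°) = 52.70° from the x-axis; with |SE| = 43.0, E = S + 43.0·(cos 52.70°, sin 52.70°) = (78.18, 51.44). SE ⟂ EM; with |EM| = 12.1 on the left of SE, M = E + 12.1·(-0.7955, 0.6060) = (68.56, 58.78). Then |AM| = |M − A| = 90.30.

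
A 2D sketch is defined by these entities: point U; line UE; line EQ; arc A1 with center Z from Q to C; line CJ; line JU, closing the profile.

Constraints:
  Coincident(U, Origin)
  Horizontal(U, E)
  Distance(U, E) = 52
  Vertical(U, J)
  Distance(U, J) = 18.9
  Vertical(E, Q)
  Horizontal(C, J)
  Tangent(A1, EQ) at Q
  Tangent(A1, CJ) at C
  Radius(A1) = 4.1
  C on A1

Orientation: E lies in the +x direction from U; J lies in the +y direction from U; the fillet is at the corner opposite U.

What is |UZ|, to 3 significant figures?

50.1

U is at the origin; U and E share the same y with |UE| = 52.0 and E on the +x side, so E = (52.0, 0.00). UJ is vertical with |UJ| = 18.9 and J on the +y side, so J = (0.00, 18.9). The virtual corner opposite U is at (52.0, 18.9). A1 meets EQ tangentially, so ZQ is at right angles to EQ and the tangent condition forces ZC to be normal to CJ, with radius 4.1, so the center Z sits 4.1 in from both sides at Z = (47.9, 14.8). Then |UZ| = |Z − U| = 50.1.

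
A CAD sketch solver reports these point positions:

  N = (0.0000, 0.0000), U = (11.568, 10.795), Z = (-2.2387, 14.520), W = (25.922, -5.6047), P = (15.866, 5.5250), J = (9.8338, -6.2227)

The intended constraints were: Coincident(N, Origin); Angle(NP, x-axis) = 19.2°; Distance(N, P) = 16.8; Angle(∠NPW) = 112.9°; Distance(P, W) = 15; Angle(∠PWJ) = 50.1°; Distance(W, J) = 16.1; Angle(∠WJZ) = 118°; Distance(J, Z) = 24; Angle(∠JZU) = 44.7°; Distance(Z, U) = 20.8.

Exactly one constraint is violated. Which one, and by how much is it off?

Distance(Z, U) = 20.8 — off by 6.50.

N = (0.00, 0.00) ✓; NP at 19.20° ✓; |NP| = 16.80 ✓; ∠NPW = 112.9° ✓; |PW| = 15.00 ✓; ∠PWJ = 50.10° ✓; |WJ| = 16.10 ✓; ∠WJZ = 118.0° ✓; |JZ| = 24.00 ✓; ∠JZU = 44.70° ✓; |ZU| = 14.30 ✗.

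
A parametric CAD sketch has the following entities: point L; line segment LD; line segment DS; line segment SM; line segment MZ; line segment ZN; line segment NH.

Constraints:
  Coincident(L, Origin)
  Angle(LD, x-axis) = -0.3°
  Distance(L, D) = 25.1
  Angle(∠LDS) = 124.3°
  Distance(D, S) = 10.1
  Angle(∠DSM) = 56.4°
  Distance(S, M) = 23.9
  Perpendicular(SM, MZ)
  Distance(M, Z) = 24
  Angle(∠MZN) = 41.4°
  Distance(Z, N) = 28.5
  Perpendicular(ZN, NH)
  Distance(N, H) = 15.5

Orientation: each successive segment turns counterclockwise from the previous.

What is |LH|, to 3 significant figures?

21.5

∠MZN = 41.4° gives ZN at 47.6° from the x-axis; with |ZN| = 28.5, N = (25.7, 5.65). The perpendicularity gives NH at right angles to ZN, so NH runs at 138°; with |NH| = 15.5, H = (14.3, 16.1). Then |LH| = |H − L| = 21.5.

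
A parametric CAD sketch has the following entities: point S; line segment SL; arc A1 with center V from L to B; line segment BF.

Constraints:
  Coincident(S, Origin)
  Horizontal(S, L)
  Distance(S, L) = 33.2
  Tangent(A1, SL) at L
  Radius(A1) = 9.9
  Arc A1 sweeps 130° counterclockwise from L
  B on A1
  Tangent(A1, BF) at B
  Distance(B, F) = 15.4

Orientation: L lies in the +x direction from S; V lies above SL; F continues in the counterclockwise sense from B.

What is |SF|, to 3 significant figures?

41.7

On A1, L sits at bearing -90° from V; a 130° counterclockwise sweep puts B at bearing 40°, so B = V + 9.9·(cos 40°, sin 40°) = (40.8, 16.3). Since A1 is tangent to BF there, VB ⟂ BF, so BF runs along (−sin 40°, cos 40°); with |BF| = 15.4, F = (30.9, 28.1). Then |SF| = |F − S| = 41.7.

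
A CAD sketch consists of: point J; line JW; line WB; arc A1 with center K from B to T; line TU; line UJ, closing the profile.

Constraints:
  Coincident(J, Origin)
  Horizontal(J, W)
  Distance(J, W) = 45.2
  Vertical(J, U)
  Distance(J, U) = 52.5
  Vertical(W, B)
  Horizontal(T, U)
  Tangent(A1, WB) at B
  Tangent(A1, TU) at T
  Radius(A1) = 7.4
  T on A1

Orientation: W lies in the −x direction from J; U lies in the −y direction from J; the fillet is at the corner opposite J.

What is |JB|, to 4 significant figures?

63.85

J is at the origin; J and W share the same y with |JW| = 45.2 and W on the −x side, so W = (-45.20, 0.000). J and U share the same x with |JU| = 52.5 and U on the −y side, so U = (0.000, -52.50). The virtual corner opposite J is at (-45.20, -52.50). A1 meets WB tangentially, so KB is at right angles to WB and the tangent condition forces KT to be normal to TU, with radius 7.4, so the center K sits 7.4 in from both sides at K = (-37.80, -45.10). That places the tangent points at B = (-45.20, -45.10) on WB and T = (-37.80, -52.50) on TU. Then |JB| = |B − J| = 63.85.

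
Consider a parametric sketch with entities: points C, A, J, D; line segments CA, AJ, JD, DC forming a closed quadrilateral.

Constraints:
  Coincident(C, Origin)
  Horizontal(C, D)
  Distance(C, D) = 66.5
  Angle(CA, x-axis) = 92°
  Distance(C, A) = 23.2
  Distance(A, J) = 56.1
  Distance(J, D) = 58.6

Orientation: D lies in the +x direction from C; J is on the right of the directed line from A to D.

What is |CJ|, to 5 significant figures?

34.355

C is at the origin; C and D share the same y with |CD| = 66.5 and D in +x, so D = (66.5, 0). CA runs at 92.0° with |CA| = 23.2, so A = (-0.80967, 23.186). J is determined by |AJ| = 56.1 and |JD| = 58.6 together: it lies at the intersection of circle(A, 56.1) and circle(D, 58.6). With |AD| = 71.191, the foot of the radical line on AD is 33.582 from A and the perpendicular offset is √(56.1² − 33.582²) = 44.939. Taking the right-of-AD solution: J = (16.305, -30.240).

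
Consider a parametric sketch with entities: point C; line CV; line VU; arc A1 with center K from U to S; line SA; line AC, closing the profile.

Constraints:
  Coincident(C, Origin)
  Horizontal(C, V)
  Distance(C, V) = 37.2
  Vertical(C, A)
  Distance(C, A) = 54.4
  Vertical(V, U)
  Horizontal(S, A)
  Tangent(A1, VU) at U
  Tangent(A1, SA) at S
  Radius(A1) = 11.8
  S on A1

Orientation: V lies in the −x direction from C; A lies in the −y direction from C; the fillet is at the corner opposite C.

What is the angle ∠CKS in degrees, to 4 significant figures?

149.2°

The virtual corner opposite C is at (-37.20, -54.40). The tangent condition forces KU to be normal to VU and A1 meets SA tangentially, so KS is at right angles to SA, with radius 11.8, so the center K sits 11.8 in from both sides at K = (-25.40, -42.60). That places the tangent points at U = (-37.20, -42.60) on VU and S = (-25.40, -54.40) on SA. Then cos ∠CKS = KC·KS / (|KC||KS|), giving 149.2°.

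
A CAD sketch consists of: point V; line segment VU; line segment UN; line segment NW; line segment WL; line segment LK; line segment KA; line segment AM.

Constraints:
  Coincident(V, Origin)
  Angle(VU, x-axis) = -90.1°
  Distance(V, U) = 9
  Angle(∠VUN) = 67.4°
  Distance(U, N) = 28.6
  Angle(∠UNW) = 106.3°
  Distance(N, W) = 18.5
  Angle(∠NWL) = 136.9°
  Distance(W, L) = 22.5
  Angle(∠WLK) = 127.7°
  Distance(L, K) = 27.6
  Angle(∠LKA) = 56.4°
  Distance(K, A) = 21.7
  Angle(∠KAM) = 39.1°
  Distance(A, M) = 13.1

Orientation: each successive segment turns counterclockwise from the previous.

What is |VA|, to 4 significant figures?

14.80

∠WLK = 127.7° gives LK at -168.4° from the x-axis; with |LK| = 27.6, K = (-19.69, 29.46). ∠LKA = 56.4° gives KA at -44.80° from the x-axis; with |KA| = 21.7, A = (-4.287, 14.17). Then |VA| = |A − V| = 14.80.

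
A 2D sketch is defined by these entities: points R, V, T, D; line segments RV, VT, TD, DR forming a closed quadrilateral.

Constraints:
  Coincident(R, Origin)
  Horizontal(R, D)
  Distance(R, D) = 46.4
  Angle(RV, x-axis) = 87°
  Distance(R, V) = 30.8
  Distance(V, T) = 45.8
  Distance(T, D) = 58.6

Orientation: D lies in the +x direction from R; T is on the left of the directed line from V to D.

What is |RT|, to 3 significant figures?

69.6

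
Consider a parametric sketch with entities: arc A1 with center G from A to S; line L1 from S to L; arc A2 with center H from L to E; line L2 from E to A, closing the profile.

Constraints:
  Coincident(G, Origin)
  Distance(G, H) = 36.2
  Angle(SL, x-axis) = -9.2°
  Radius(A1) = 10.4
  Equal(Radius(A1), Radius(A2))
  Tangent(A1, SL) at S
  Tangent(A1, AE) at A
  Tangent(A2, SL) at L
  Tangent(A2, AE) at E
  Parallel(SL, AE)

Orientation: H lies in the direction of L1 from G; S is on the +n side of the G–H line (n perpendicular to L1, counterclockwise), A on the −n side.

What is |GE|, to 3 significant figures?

37.7

Tangency of A1 to both parallel lines with radius 10.4 puts S and A at G ± 10.4·n: S = (1.66, 10.3), A = (-1.66, -10.3). Equal radii place L and E the same way about H: L = H + 10.4·n = (37.4, 4.48), E = H − 10.4·n = (34.1, -16.1). Then |GE| = |E − G| = 37.7.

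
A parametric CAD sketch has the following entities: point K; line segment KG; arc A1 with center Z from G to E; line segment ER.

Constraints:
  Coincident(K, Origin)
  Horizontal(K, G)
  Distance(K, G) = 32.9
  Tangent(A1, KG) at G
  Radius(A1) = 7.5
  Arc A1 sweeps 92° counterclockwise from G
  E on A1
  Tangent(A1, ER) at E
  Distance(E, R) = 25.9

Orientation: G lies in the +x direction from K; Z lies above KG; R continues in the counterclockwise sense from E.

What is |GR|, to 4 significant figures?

34.29

K is at the origin; K and G share the same y with |KG| = 32.9 and G on the +x side, so G = (32.90, 0.000). Since A1 is tangent to KG there, ZG ⟂ KG, so Z = G + (0, 7.5) = (32.90, 7.500). On A1, G sits at bearing -90° from Z; a 92° counterclockwise sweep puts E at bearing 2°, so E = Z + 7.5·(cos 2°, sin 2°) = (40.40, 7.762). Since A1 is tangent to ER there, ZE ⟂ ER, so ER runs along (−sin 2°, cos 2°); with |ER| = 25.9, R = (39.49, 33.65). Then |GR| = |R − G| = 34.29.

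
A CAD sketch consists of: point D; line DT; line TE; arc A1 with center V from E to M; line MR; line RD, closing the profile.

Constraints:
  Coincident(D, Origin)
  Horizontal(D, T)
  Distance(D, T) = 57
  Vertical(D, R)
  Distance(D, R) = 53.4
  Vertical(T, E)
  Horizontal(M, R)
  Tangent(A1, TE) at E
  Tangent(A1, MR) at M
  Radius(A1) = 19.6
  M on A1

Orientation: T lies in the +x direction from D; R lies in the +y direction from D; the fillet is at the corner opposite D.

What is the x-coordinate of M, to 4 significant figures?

37.40

D is at the origin; DT is horizontal with |DT| = 57.0 and T on the +x side, so T = (57.00, 0.000). DR is vertical with |DR| = 53.4 and R on the +y side, so R = (0.000, 53.40). The virtual corner opposite D is at (57.00, 53.40). The tangent condition forces VE to be normal to TE and since A1 is tangent to MR there, VM ⟂ MR, with radius 19.6, so the center V sits 19.6 in from both sides at V = (37.40, 33.80). That places the tangent points at E = (57.00, 33.80) on TE and M = (37.40, 53.40) on MR. So M.x = 37.40.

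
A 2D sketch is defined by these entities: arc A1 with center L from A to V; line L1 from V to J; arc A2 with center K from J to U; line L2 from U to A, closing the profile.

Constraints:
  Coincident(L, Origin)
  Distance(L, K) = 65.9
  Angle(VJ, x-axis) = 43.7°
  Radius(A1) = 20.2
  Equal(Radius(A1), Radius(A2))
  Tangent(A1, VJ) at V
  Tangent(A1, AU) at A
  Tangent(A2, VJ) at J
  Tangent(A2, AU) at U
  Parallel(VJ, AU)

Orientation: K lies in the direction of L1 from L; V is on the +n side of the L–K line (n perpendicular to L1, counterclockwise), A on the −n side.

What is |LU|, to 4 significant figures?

68.93

Tangency of A1 to both parallel lines with radius 20.2 puts V and A at L ± 20.2·n: V = (-13.96, 14.60), A = (13.96, -14.60). Equal radii place J and U the same way about K: J = K + 20.2·n = (33.69, 60.13), U = K − 20.2·n = (61.60, 30.93). Then |LU| = |U − L| = 68.93.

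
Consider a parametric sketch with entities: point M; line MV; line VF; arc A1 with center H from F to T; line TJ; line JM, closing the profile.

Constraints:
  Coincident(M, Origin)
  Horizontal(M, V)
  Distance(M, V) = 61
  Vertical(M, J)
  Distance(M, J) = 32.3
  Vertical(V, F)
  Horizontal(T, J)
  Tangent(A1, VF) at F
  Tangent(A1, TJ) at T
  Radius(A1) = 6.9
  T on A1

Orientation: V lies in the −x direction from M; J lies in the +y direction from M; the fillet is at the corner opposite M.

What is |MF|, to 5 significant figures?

66.077

M is at the origin; M and V share the same y with |MV| = 61.0 and V on the −x side, so V = (-61.000, 0.0000). M and J share the same x with |MJ| = 32.3 and J on the +y side, so J = (0.0000, 32.300). The virtual corner opposite M is at (-61.000, 32.300). A1 meets VF tangentially, so HF is at right angles to VF and since A1 is tangent to TJ there, HT ⟂ TJ, with radius 6.9, so the center H sits 6.9 in from both sides at H = (-54.100, 25.400). That places the tangent points at F = (-61.000, 25.400) on VF and T = (-54.100, 32.300) on TJ. Then |MF| = |F − M| = 66.077.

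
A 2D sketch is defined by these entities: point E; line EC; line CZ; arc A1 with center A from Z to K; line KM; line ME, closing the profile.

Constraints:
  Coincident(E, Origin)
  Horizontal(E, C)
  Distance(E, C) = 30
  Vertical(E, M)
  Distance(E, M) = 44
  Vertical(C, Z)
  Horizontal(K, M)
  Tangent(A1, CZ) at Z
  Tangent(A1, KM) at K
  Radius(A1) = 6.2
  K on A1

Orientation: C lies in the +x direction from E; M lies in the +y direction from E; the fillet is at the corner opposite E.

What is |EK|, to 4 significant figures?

50.02

E is at the origin; EC is horizontal with |EC| = 30.0 and C on the +x side, so C = (30.00, 0.000). EM is vertical with |EM| = 44.0 and M on the +y side, so M = (0.000, 44.00). The virtual corner opposite E is at (30.00, 44.00). Since A1 is tangent to CZ there, AZ ⟂ CZ and tangency of A1 to KM means the radius AK is perpendicular to KM, with radius 6.2, so the center A sits 6.2 in from both sides at A = (23.80, 37.80). That places the tangent points at Z = (30.00, 37.80) on CZ and K = (23.80, 44.00) on KM. Then |EK| = |K − E| = 50.02.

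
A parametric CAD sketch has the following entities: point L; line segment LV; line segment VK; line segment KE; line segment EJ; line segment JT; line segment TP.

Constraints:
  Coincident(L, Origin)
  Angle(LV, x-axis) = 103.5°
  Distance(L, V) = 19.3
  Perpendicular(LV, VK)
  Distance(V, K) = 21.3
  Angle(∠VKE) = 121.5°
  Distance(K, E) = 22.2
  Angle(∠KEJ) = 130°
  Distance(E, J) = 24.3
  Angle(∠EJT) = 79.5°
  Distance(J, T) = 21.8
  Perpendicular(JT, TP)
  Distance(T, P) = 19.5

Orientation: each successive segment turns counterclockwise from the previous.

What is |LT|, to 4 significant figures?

13.56

L is at the origin; LV runs at 103.5° with length 19.3, so V = (-4.505, 18.77). LV is perpendicular to VK, so VK runs at -166.5°; with |VK| = 21.3, K = (-25.22, 13.79). ∠VKE = 121.5° gives KE at -108.0° from the x-axis; with |KE| = 22.2, E = (-32.08, -7.319). ∠KEJ = 130.0° gives EJ at -58.00° from the x-axis; with |EJ| = 24.3, J = (-19.20, -27.93). ∠EJT = 79.5° gives JT at 42.50° from the x-axis; with |JT| = 21.8, T = (-3.127, -13.20). Then |LT| = |T − L| = 13.56.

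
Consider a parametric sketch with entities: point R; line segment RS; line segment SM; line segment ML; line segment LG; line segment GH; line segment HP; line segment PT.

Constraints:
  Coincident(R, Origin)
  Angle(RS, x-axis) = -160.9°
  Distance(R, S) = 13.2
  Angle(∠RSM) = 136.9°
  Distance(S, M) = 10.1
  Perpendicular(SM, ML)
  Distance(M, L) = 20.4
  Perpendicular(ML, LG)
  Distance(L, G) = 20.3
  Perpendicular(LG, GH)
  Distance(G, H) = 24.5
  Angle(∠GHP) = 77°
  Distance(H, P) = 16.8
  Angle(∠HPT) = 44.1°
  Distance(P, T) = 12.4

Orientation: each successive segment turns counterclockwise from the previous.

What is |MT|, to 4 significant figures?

15.77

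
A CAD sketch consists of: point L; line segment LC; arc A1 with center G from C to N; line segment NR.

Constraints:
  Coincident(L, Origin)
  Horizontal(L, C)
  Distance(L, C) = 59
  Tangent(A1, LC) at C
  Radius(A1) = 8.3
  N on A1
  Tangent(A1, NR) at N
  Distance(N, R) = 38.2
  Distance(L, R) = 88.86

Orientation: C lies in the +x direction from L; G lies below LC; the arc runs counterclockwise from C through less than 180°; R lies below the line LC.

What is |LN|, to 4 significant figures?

54.56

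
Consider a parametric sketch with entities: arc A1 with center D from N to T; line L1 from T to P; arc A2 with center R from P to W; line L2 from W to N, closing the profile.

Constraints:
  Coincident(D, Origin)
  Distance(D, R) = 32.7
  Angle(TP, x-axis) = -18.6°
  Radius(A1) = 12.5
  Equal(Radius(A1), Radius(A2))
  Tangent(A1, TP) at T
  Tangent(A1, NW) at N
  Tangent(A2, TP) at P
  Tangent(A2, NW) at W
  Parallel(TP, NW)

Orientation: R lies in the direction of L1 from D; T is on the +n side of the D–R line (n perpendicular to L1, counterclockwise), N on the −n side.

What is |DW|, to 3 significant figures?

35.0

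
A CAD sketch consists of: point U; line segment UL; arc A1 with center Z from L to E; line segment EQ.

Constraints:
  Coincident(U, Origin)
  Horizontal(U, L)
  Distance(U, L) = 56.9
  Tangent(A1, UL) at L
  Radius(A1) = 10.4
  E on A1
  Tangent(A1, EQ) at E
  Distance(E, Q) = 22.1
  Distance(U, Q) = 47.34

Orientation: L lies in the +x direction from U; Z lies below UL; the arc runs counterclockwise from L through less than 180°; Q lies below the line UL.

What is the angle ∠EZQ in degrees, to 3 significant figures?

64.8°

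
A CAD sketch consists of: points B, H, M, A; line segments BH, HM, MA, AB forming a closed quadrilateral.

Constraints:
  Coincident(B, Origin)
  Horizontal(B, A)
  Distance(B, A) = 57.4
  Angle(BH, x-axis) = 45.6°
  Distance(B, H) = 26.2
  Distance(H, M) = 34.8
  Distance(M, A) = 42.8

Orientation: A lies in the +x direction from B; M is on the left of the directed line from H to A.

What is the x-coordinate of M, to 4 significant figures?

45.07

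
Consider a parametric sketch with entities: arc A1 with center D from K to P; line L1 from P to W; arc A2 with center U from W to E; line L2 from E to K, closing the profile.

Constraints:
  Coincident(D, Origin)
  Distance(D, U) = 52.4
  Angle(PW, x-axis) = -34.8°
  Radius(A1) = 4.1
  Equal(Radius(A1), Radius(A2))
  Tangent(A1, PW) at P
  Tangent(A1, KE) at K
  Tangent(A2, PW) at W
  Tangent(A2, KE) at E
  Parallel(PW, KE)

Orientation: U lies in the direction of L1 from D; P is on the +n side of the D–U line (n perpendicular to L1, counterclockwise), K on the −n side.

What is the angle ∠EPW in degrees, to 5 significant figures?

8.8940°

Tangency of A1 to both parallel lines with radius 4.1 puts P and K at D ± 4.1·n: P = (2.3399, 3.3667), K = (-2.3399, -3.3667). Equal radii place W and E the same way about U: W = U + 4.1·n = (45.368, -26.539), E = U − 4.1·n = (40.688, -33.272). Then cos ∠EPW = PE·PW / (|PE||PW|), giving 8.8940°.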